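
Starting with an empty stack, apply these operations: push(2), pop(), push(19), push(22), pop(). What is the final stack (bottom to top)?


push(2) -> [2]
pop() returns 2 -> []
push(19) -> [19]
push(22) -> [19, 22]
pop() returns 22 -> [19]
Final stack (bottom to top): [19]


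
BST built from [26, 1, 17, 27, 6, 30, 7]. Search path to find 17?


BST root = 26
Search for 17: compare at each node
Path: [26, 1, 17]


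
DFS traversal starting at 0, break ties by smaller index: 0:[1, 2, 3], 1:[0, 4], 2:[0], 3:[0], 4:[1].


DFS stack-based: start with [0]
Visit order: [0, 1, 4, 2, 3]


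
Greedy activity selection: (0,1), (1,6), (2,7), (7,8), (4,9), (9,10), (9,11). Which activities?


Greedy: pick earliest-ending, then skip overlaps.
Selected (4 activities): [(0, 1), (1, 6), (7, 8), (9, 10)]


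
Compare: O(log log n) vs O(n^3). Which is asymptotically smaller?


double-logarithmic grows slower than cubic
O(log log n) is asymptotically smaller; O(n^3) grows faster


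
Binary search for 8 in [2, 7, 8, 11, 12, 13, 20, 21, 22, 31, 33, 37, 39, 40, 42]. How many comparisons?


Search for 8:
[0,14] mid=7 arr[7]=21
[0,6] mid=3 arr[3]=11
[0,2] mid=1 arr[1]=7
[2,2] mid=2 arr[2]=8
Total: 4 comparisons


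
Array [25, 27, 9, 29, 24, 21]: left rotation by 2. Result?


Left rotate by 2: [9, 29, 24, 21, 25, 27]


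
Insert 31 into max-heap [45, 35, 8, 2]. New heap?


Append 31: [45, 35, 8, 2, 31]
Bubble up: no swaps needed
Result: [45, 35, 8, 2, 31]


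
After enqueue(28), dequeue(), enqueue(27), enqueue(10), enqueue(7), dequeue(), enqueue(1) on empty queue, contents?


enqueue(28) -> [28]
dequeue() returns 28 -> []
enqueue(27) -> [27]
enqueue(10) -> [27, 10]
enqueue(7) -> [27, 10, 7]
dequeue() returns 27 -> [10, 7]
enqueue(1) -> [10, 7, 1]
Final queue (front to back): [10, 7, 1]


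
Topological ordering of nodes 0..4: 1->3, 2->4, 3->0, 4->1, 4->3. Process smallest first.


Kahn's algorithm, process smallest node first
Order: [2, 4, 1, 3, 0]


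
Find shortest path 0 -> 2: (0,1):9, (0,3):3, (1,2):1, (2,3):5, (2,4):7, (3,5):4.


Dijkstra from 0:
Distances: {0: 0, 1: 9, 2: 8, 3: 3, 4: 15, 5: 7}
Shortest distance to 2 = 8, path = [0, 3, 2]


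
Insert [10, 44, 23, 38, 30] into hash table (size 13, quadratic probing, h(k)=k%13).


Insertions: 10->slot 10; 44->slot 5; 23->slot 11; 38->slot 12; 30->slot 4
Table: [None, None, None, None, 30, 44, None, None, None, None, 10, 23, 38]


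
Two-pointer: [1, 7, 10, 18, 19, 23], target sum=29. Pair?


Two pointers: lo=0, hi=5
Found pair: (10, 19) summing to 29


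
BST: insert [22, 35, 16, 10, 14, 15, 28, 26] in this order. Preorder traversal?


Root = 22; build tree by BST insertion.
Preorder traversal: [22, 16, 10, 14, 15, 35, 28, 26]


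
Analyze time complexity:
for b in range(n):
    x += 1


Per nesting level: O(n) = O(n)
Complexity: O(n)


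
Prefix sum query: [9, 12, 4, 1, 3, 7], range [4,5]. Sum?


Prefix sums: [0, 9, 21, 25, 26, 29, 36]
Sum[4..5] = prefix[6] - prefix[4] = 36 - 26 = 10


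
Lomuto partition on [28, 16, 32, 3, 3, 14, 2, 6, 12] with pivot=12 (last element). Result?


Elements <= 12 go left of pivot.
Result: [3, 3, 2, 6, 12, 14, 32, 28, 16], pivot at index 4


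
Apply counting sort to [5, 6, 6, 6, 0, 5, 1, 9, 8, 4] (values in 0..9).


Count array: [1, 1, 0, 0, 1, 2, 3, 0, 1, 1]
Reconstruct: [0, 1, 4, 5, 5, 6, 6, 6, 8, 9]


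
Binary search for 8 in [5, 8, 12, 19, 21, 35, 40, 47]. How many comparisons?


Search for 8:
[0,7] mid=3 arr[3]=19
[0,2] mid=1 arr[1]=8
Total: 2 comparisons


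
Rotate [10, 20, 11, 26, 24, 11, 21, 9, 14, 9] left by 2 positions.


Left rotate by 2: [11, 26, 24, 11, 21, 9, 14, 9, 10, 20]


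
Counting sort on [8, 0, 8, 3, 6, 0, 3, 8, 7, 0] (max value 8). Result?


Count array: [3, 0, 0, 2, 0, 0, 1, 1, 3]
Reconstruct: [0, 0, 0, 3, 3, 6, 7, 8, 8, 8]


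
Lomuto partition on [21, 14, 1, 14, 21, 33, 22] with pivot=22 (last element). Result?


Elements <= 22 go left of pivot.
Result: [21, 14, 1, 14, 21, 22, 33], pivot at index 5


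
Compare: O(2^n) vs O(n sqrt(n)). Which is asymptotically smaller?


n^1.5 grows slower than exponential
O(n sqrt(n)) is asymptotically smaller; O(2^n) grows faster


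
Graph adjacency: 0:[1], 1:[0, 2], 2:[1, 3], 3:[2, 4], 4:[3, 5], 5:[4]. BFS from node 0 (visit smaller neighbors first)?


BFS queue: start with [0]
Visit order: [0, 1, 2, 3, 4, 5]


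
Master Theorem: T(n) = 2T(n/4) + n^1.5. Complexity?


a=2, b=4, c=1.5. log_4(2)=0.5 < c=1.5. Case 3: O(n^c) = O(n^1.500)
Complexity: O(n^1.500)


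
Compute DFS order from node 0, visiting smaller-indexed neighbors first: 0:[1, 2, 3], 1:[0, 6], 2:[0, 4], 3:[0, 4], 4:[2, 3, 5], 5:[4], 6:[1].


DFS stack-based: start with [0]
Visit order: [0, 1, 6, 2, 4, 3, 5]


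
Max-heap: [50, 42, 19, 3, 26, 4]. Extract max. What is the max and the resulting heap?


Max = 50
Replace root with last, heapify down
Resulting heap: [42, 26, 19, 3, 4]


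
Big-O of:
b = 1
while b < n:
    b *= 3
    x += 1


Per nesting level: O(log n) = O(log n)
Complexity: O(log n)


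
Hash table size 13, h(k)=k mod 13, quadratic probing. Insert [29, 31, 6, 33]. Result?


Insertions: 29->slot 3; 31->slot 5; 6->slot 6; 33->slot 7
Table: [None, None, None, 29, None, 31, 6, 33, None, None, None, None, None]


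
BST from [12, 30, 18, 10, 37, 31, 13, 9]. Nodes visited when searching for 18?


BST root = 12
Search for 18: compare at each node
Path: [12, 30, 18]


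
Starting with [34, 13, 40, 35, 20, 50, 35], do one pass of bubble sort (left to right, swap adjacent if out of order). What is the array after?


After one pass: [13, 34, 35, 20, 40, 35, 50]


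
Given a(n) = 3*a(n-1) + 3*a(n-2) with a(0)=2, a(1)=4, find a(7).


Build bottom-up:
...a(5)=954, a(6)=3618, a(7)=3*3618+3*954=13716


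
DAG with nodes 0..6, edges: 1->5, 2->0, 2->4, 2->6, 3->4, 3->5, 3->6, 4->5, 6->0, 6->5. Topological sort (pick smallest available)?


Kahn's algorithm, process smallest node first
Order: [1, 2, 3, 4, 6, 0, 5]


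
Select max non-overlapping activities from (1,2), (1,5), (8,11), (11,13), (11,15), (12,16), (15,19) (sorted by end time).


Greedy: pick earliest-ending, then skip overlaps.
Selected (4 activities): [(1, 2), (8, 11), (11, 13), (15, 19)]


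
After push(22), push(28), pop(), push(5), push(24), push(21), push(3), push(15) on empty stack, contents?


push(22) -> [22]
push(28) -> [22, 28]
pop() returns 28 -> [22]
push(5) -> [22, 5]
push(24) -> [22, 5, 24]
push(21) -> [22, 5, 24, 21]
push(3) -> [22, 5, 24, 21, 3]
push(15) -> [22, 5, 24, 21, 3, 15]
Final stack (bottom to top): [22, 5, 24, 21, 3, 15]


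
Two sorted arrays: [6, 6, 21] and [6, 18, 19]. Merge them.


Compare heads, take smaller each step.
Merged: [6, 6, 6, 18, 19, 21]


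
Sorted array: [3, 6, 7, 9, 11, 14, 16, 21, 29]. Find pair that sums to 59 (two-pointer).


Two pointers: lo=0, hi=8
No pair sums to 59


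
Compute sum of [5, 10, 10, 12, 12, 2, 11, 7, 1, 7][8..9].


Prefix sums: [0, 5, 15, 25, 37, 49, 51, 62, 69, 70, 77]
Sum[8..9] = prefix[10] - prefix[8] = 77 - 69 = 8


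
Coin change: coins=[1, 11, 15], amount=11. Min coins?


dp[0]=0; dp[i]=1+min(dp[i-c] for c in coins)
...dp[6]=6, dp[7]=7, dp[8]=8, dp[9]=9, dp[10]=10, dp[11]=1
Minimum coins for 11 = 1


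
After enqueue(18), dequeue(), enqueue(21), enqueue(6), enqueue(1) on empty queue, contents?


enqueue(18) -> [18]
dequeue() returns 18 -> []
enqueue(21) -> [21]
enqueue(6) -> [21, 6]
enqueue(1) -> [21, 6, 1]
Final queue (front to back): [21, 6, 1]


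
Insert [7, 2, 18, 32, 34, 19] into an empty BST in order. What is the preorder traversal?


Root = 7; build tree by BST insertion.
Preorder traversal: [7, 2, 18, 32, 19, 34]


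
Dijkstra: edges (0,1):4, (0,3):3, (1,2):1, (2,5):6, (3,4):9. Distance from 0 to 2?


Dijkstra from 0:
Distances: {0: 0, 1: 4, 2: 5, 3: 3, 4: 12, 5: 11}
Shortest distance to 2 = 5, path = [0, 1, 2]


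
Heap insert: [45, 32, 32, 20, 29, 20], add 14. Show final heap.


Append 14: [45, 32, 32, 20, 29, 20, 14]
Bubble up: no swaps needed
Result: [45, 32, 32, 20, 29, 20, 14]


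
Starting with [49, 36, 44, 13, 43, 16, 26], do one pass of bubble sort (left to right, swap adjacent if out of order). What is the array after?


After one pass: [36, 44, 13, 43, 16, 26, 49]


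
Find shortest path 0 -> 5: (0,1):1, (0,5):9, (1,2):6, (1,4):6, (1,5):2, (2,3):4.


Dijkstra from 0:
Distances: {0: 0, 1: 1, 2: 7, 3: 11, 4: 7, 5: 3}
Shortest distance to 5 = 3, path = [0, 1, 5]


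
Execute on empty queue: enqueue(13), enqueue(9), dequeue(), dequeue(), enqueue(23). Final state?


enqueue(13) -> [13]
enqueue(9) -> [13, 9]
dequeue() returns 13 -> [9]
dequeue() returns 9 -> []
enqueue(23) -> [23]
Final queue (front to back): [23]


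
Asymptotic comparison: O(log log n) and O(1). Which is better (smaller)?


constant grows slower than double-logarithmic
O(1) is asymptotically smaller; O(log log n) grows faster


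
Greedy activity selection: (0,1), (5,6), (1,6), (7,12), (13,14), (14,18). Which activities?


Greedy: pick earliest-ending, then skip overlaps.
Selected (5 activities): [(0, 1), (5, 6), (7, 12), (13, 14), (14, 18)]


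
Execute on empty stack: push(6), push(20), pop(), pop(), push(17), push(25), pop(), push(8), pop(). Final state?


push(6) -> [6]
push(20) -> [6, 20]
pop() returns 20 -> [6]
pop() returns 6 -> []
push(17) -> [17]
push(25) -> [17, 25]
pop() returns 25 -> [17]
push(8) -> [17, 8]
pop() returns 8 -> [17]
Final stack (bottom to top): [17]


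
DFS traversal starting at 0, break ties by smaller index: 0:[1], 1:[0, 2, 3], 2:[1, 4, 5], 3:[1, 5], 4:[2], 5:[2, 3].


DFS stack-based: start with [0]
Visit order: [0, 1, 2, 4, 5, 3]


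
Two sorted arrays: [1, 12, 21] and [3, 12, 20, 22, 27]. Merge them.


Compare heads, take smaller each step.
Merged: [1, 3, 12, 12, 20, 21, 22, 27]


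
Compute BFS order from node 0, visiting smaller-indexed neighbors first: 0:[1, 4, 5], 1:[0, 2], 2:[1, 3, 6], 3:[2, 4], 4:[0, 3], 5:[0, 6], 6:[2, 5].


BFS queue: start with [0]
Visit order: [0, 1, 4, 5, 2, 3, 6]


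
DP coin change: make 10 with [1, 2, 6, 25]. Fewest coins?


dp[0]=0; dp[i]=1+min(dp[i-c] for c in coins)
...dp[5]=3, dp[6]=1, dp[7]=2, dp[8]=2, dp[9]=3, dp[10]=3
Minimum coins for 10 = 3


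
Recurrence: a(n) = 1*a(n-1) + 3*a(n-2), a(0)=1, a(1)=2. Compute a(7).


Build bottom-up:
...a(5)=59, a(6)=137, a(7)=1*137+3*59=314


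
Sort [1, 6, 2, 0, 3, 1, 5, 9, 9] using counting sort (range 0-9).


Count array: [1, 2, 1, 1, 0, 1, 1, 0, 0, 2]
Reconstruct: [0, 1, 1, 2, 3, 5, 6, 9, 9]


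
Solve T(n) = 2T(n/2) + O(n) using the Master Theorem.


a=2, b=2, c=1. log_2(2)=1 = c=1. Case 2: O(n^c log n) = O(n log n)
Complexity: O(n log n)


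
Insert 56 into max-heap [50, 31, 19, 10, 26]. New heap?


Append 56: [50, 31, 19, 10, 26, 56]
Bubble up: swap idx 5(56) with idx 2(19); swap idx 2(56) with idx 0(50)
Result: [56, 31, 50, 10, 26, 19]


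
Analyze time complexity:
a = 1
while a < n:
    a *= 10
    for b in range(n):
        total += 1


Per nesting level: O(log n) * O(n) = O(n log n)
Complexity: O(n log n)


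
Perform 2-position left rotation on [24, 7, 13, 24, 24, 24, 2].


Left rotate by 2: [13, 24, 24, 24, 2, 24, 7]


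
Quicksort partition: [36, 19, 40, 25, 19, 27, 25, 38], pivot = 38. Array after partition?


Elements <= 38 go left of pivot.
Result: [36, 19, 25, 19, 27, 25, 38, 40], pivot at index 6


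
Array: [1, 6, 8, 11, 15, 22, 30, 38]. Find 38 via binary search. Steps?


Search for 38:
[0,7] mid=3 arr[3]=11
[4,7] mid=5 arr[5]=22
[6,7] mid=6 arr[6]=30
[7,7] mid=7 arr[7]=38
Total: 4 comparisons


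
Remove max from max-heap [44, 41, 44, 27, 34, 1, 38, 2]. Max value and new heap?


Max = 44
Replace root with last, heapify down
Resulting heap: [44, 41, 38, 27, 34, 1, 2]


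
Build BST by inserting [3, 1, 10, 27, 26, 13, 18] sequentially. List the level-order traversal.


Root = 3; build tree by BST insertion.
Level-Order traversal: [3, 1, 10, 27, 26, 13, 18]


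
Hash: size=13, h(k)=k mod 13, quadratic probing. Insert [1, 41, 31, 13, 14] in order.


Insertions: 1->slot 1; 41->slot 2; 31->slot 5; 13->slot 0; 14->slot 10
Table: [13, 1, 41, None, None, 31, None, None, None, None, 14, None, None]


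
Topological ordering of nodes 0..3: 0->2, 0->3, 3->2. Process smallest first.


Kahn's algorithm, process smallest node first
Order: [0, 1, 3, 2]


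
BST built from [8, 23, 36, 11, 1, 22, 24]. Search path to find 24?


BST root = 8
Search for 24: compare at each node
Path: [8, 23, 36, 24]


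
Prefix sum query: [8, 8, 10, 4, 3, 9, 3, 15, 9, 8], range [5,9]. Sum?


Prefix sums: [0, 8, 16, 26, 30, 33, 42, 45, 60, 69, 77]
Sum[5..9] = prefix[10] - prefix[5] = 77 - 33 = 44


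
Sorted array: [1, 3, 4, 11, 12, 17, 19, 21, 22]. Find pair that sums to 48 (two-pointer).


Two pointers: lo=0, hi=8
No pair sums to 48


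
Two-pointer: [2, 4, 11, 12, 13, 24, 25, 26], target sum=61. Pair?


Two pointers: lo=0, hi=7
No pair sums to 61


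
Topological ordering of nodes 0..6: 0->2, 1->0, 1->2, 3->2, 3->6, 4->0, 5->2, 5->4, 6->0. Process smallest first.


Kahn's algorithm, process smallest node first
Order: [1, 3, 5, 4, 6, 0, 2]


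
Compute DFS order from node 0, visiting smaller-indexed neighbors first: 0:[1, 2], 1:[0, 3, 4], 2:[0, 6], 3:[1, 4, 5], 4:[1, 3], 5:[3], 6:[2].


DFS stack-based: start with [0]
Visit order: [0, 1, 3, 4, 5, 2, 6]


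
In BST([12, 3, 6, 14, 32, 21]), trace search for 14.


BST root = 12
Search for 14: compare at each node
Path: [12, 14]


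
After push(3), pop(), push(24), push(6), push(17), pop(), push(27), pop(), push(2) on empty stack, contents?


push(3) -> [3]
pop() returns 3 -> []
push(24) -> [24]
push(6) -> [24, 6]
push(17) -> [24, 6, 17]
pop() returns 17 -> [24, 6]
push(27) -> [24, 6, 27]
pop() returns 27 -> [24, 6]
push(2) -> [24, 6, 2]
Final stack (bottom to top): [24, 6, 2]


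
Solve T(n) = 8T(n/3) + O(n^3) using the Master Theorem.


a=8, b=3, c=3. log_3(8)=1.893 < c=3. Case 3: O(n^c) = O(n^3)
Complexity: O(n^3)


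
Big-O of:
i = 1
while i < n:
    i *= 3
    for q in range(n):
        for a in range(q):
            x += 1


Per nesting level: O(log n) * O(n) * O(n) [triangular over q] = O(n^2 log n)
Complexity: O(n^2 log n)


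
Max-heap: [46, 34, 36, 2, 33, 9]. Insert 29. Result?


Append 29: [46, 34, 36, 2, 33, 9, 29]
Bubble up: no swaps needed
Result: [46, 34, 36, 2, 33, 9, 29]


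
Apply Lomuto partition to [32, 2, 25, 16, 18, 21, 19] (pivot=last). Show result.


Elements <= 19 go left of pivot.
Result: [2, 16, 18, 19, 25, 21, 32], pivot at index 3


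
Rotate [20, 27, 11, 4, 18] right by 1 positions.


Right rotate by 1: [18, 20, 27, 11, 4]


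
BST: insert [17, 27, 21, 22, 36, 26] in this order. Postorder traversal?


Root = 17; build tree by BST insertion.
Postorder traversal: [26, 22, 21, 36, 27, 17]


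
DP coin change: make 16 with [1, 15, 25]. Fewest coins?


dp[0]=0; dp[i]=1+min(dp[i-c] for c in coins)
...dp[11]=11, dp[12]=12, dp[13]=13, dp[14]=14, dp[15]=1, dp[16]=2
Minimum coins for 16 = 2


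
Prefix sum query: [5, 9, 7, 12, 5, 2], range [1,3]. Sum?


Prefix sums: [0, 5, 14, 21, 33, 38, 40]
Sum[1..3] = prefix[4] - prefix[1] = 33 - 5 = 28


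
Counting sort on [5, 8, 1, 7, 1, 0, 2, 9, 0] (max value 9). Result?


Count array: [2, 2, 1, 0, 0, 1, 0, 1, 1, 1]
Reconstruct: [0, 0, 1, 1, 2, 5, 7, 8, 9]


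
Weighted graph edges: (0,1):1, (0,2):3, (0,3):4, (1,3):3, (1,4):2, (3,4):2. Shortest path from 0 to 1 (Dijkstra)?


Dijkstra from 0:
Distances: {0: 0, 1: 1, 2: 3, 3: 4, 4: 3}
Shortest distance to 1 = 1, path = [0, 1]


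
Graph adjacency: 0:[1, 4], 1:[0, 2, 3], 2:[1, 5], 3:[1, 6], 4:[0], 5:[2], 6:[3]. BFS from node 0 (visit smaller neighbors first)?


BFS queue: start with [0]
Visit order: [0, 1, 4, 2, 3, 5, 6]


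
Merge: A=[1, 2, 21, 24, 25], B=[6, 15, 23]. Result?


Compare heads, take smaller each step.
Merged: [1, 2, 6, 15, 21, 23, 24, 25]


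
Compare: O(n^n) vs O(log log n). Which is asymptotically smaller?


double-logarithmic grows slower than n^n
O(log log n) is asymptotically smaller; O(n^n) grows faster


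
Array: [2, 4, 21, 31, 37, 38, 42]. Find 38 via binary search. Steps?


Search for 38:
[0,6] mid=3 arr[3]=31
[4,6] mid=5 arr[5]=38
Total: 2 comparisons


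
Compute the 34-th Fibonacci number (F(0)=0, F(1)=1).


F(n)=F(n-1)+F(n-2)
...F(32)=2178309, F(33)=3524578, F(34)=5702887


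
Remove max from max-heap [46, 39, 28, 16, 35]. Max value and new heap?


Max = 46
Replace root with last, heapify down
Resulting heap: [39, 35, 28, 16]


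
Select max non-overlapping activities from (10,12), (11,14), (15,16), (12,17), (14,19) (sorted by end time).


Greedy: pick earliest-ending, then skip overlaps.
Selected (2 activities): [(10, 12), (15, 16)]


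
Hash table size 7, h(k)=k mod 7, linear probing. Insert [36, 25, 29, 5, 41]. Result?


Insertions: 36->slot 1; 25->slot 4; 29->slot 2; 5->slot 5; 41->slot 6
Table: [None, 36, 29, None, 25, 5, 41]


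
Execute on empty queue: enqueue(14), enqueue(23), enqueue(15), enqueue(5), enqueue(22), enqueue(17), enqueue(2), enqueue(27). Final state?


enqueue(14) -> [14]
enqueue(23) -> [14, 23]
enqueue(15) -> [14, 23, 15]
enqueue(5) -> [14, 23, 15, 5]
enqueue(22) -> [14, 23, 15, 5, 22]
enqueue(17) -> [14, 23, 15, 5, 22, 17]
enqueue(2) -> [14, 23, 15, 5, 22, 17, 2]
enqueue(27) -> [14, 23, 15, 5, 22, 17, 2, 27]
Final queue (front to back): [14, 23, 15, 5, 22, 17, 2, 27]


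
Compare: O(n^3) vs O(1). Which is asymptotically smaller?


constant grows slower than cubic
O(1) is asymptotically smaller; O(n^3) grows faster


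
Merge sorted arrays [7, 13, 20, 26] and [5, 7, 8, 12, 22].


Compare heads, take smaller each step.
Merged: [5, 7, 7, 8, 12, 13, 20, 22, 26]


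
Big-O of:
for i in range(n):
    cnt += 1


Per nesting level: O(n) = O(n)
Complexity: O(n)


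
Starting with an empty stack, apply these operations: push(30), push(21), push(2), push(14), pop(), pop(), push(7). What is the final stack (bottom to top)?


push(30) -> [30]
push(21) -> [30, 21]
push(2) -> [30, 21, 2]
push(14) -> [30, 21, 2, 14]
pop() returns 14 -> [30, 21, 2]
pop() returns 2 -> [30, 21]
push(7) -> [30, 21, 7]
Final stack (bottom to top): [30, 21, 7]


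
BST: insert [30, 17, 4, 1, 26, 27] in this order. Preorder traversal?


Root = 30; build tree by BST insertion.
Preorder traversal: [30, 17, 4, 1, 26, 27]


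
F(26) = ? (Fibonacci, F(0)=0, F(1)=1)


F(n)=F(n-1)+F(n-2)
...F(24)=46368, F(25)=75025, F(26)=121393


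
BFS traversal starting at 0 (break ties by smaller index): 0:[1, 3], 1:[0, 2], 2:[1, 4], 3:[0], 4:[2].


BFS queue: start with [0]
Visit order: [0, 1, 3, 2, 4]


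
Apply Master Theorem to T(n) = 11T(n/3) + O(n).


a=11, b=3, c=1. log_3(11)=2.183 > c=1. Case 1: O(n^log_b(a)) = O(n^2.183)
Complexity: O(n^2.183)


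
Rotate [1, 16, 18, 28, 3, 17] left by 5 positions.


Left rotate by 5: [17, 1, 16, 18, 28, 3]


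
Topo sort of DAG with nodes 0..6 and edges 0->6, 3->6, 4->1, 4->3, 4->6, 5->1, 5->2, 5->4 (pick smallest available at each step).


Kahn's algorithm, process smallest node first
Order: [0, 5, 2, 4, 1, 3, 6]


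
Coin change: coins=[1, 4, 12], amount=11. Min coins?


dp[0]=0; dp[i]=1+min(dp[i-c] for c in coins)
...dp[6]=3, dp[7]=4, dp[8]=2, dp[9]=3, dp[10]=4, dp[11]=5
Minimum coins for 11 = 5


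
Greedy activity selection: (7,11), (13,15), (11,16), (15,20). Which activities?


Greedy: pick earliest-ending, then skip overlaps.
Selected (3 activities): [(7, 11), (13, 15), (15, 20)]


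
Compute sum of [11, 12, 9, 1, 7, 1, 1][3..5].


Prefix sums: [0, 11, 23, 32, 33, 40, 41, 42]
Sum[3..5] = prefix[6] - prefix[3] = 41 - 32 = 9


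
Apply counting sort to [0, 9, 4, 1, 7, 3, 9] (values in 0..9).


Count array: [1, 1, 0, 1, 1, 0, 0, 1, 0, 2]
Reconstruct: [0, 1, 3, 4, 7, 9, 9]


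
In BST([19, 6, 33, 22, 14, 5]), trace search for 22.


BST root = 19
Search for 22: compare at each node
Path: [19, 33, 22]


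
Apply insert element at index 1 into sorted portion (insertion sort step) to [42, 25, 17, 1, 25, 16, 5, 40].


After one pass: [25, 42, 17, 1, 25, 16, 5, 40]


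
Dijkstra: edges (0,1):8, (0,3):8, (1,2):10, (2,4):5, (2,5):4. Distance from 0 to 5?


Dijkstra from 0:
Distances: {0: 0, 1: 8, 2: 18, 3: 8, 4: 23, 5: 22}
Shortest distance to 5 = 22, path = [0, 1, 2, 5]


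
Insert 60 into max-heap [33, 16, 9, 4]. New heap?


Append 60: [33, 16, 9, 4, 60]
Bubble up: swap idx 4(60) with idx 1(16); swap idx 1(60) with idx 0(33)
Result: [60, 33, 9, 4, 16]


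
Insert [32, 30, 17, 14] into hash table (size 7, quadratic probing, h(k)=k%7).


Insertions: 32->slot 4; 30->slot 2; 17->slot 3; 14->slot 0
Table: [14, None, 30, 17, 32, None, None]


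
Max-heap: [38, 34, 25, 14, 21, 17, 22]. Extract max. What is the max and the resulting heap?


Max = 38
Replace root with last, heapify down
Resulting heap: [34, 22, 25, 14, 21, 17]


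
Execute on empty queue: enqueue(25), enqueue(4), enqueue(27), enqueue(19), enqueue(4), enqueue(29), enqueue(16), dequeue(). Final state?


enqueue(25) -> [25]
enqueue(4) -> [25, 4]
enqueue(27) -> [25, 4, 27]
enqueue(19) -> [25, 4, 27, 19]
enqueue(4) -> [25, 4, 27, 19, 4]
enqueue(29) -> [25, 4, 27, 19, 4, 29]
enqueue(16) -> [25, 4, 27, 19, 4, 29, 16]
dequeue() returns 25 -> [4, 27, 19, 4, 29, 16]
Final queue (front to back): [4, 27, 19, 4, 29, 16]


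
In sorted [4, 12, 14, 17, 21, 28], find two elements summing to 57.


Two pointers: lo=0, hi=5
No pair sums to 57


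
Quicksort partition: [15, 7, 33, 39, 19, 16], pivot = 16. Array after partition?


Elements <= 16 go left of pivot.
Result: [15, 7, 16, 39, 19, 33], pivot at index 2


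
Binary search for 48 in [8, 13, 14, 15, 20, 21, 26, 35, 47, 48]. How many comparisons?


Search for 48:
[0,9] mid=4 arr[4]=20
[5,9] mid=7 arr[7]=35
[8,9] mid=8 arr[8]=47
[9,9] mid=9 arr[9]=48
Total: 4 comparisons


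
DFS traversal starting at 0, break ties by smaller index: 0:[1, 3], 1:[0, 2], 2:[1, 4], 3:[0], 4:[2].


DFS stack-based: start with [0]
Visit order: [0, 1, 2, 4, 3]


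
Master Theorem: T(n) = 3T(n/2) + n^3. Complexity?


a=3, b=2, c=3. log_2(3)=1.585 < c=3. Case 3: O(n^c) = O(n^3)
Complexity: O(n^3)


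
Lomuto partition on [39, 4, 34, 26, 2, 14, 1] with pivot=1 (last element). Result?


Elements <= 1 go left of pivot.
Result: [1, 4, 34, 26, 2, 14, 39], pivot at index 0


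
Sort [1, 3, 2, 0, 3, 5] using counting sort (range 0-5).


Count array: [1, 1, 1, 2, 0, 1]
Reconstruct: [0, 1, 2, 3, 3, 5]


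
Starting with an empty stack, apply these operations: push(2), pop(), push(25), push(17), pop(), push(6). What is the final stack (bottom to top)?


push(2) -> [2]
pop() returns 2 -> []
push(25) -> [25]
push(17) -> [25, 17]
pop() returns 17 -> [25]
push(6) -> [25, 6]
Final stack (bottom to top): [25, 6]


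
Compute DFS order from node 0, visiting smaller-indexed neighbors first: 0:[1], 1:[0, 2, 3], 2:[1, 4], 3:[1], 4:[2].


DFS stack-based: start with [0]
Visit order: [0, 1, 2, 4, 3]


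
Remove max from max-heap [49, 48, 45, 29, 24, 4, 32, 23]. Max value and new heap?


Max = 49
Replace root with last, heapify down
Resulting heap: [48, 29, 45, 23, 24, 4, 32]


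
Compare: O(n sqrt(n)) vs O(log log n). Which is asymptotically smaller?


double-logarithmic grows slower than n^1.5
O(log log n) is asymptotically smaller; O(n sqrt(n)) grows faster


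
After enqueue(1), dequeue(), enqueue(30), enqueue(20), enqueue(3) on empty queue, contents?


enqueue(1) -> [1]
dequeue() returns 1 -> []
enqueue(30) -> [30]
enqueue(20) -> [30, 20]
enqueue(3) -> [30, 20, 3]
Final queue (front to back): [30, 20, 3]


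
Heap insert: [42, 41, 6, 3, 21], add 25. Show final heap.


Append 25: [42, 41, 6, 3, 21, 25]
Bubble up: swap idx 5(25) with idx 2(6)
Result: [42, 41, 25, 3, 21, 6]


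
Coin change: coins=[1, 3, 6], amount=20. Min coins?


dp[0]=0; dp[i]=1+min(dp[i-c] for c in coins)
...dp[15]=3, dp[16]=4, dp[17]=5, dp[18]=3, dp[19]=4, dp[20]=5
Minimum coins for 20 = 5


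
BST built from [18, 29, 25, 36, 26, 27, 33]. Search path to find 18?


BST root = 18
Search for 18: compare at each node
Path: [18]


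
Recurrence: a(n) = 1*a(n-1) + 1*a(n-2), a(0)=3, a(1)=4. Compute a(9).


Build bottom-up:
...a(7)=76, a(8)=123, a(9)=1*123+1*76=199


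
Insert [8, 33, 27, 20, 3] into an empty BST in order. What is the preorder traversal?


Root = 8; build tree by BST insertion.
Preorder traversal: [8, 3, 33, 27, 20]


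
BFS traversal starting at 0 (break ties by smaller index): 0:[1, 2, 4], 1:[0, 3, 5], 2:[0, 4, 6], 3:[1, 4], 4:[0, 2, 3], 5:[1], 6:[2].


BFS queue: start with [0]
Visit order: [0, 1, 2, 4, 3, 5, 6]


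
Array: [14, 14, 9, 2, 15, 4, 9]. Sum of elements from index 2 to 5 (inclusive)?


Prefix sums: [0, 14, 28, 37, 39, 54, 58, 67]
Sum[2..5] = prefix[6] - prefix[2] = 58 - 28 = 30


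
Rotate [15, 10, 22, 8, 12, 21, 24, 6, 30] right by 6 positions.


Right rotate by 6: [8, 12, 21, 24, 6, 30, 15, 10, 22]


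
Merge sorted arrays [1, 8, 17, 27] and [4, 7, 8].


Compare heads, take smaller each step.
Merged: [1, 4, 7, 8, 8, 17, 27]


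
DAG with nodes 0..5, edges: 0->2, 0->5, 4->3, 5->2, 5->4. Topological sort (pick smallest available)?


Kahn's algorithm, process smallest node first
Order: [0, 1, 5, 2, 4, 3]


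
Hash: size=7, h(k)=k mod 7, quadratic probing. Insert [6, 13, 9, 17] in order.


Insertions: 6->slot 6; 13->slot 0; 9->slot 2; 17->slot 3
Table: [13, None, 9, 17, None, None, 6]


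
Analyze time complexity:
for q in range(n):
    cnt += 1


Per nesting level: O(n) = O(n)
Complexity: O(n)


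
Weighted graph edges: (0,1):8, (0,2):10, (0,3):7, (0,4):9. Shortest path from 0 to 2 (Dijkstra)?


Dijkstra from 0:
Distances: {0: 0, 1: 8, 2: 10, 3: 7, 4: 9}
Shortest distance to 2 = 10, path = [0, 2]


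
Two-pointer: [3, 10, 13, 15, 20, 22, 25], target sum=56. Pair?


Two pointers: lo=0, hi=6
No pair sums to 56


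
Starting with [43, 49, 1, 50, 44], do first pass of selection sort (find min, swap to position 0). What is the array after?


After one pass: [1, 49, 43, 50, 44]


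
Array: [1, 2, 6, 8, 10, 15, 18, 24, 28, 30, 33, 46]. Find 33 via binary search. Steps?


Search for 33:
[0,11] mid=5 arr[5]=15
[6,11] mid=8 arr[8]=28
[9,11] mid=10 arr[10]=33
Total: 3 comparisons


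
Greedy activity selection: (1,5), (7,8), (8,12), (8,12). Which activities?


Greedy: pick earliest-ending, then skip overlaps.
Selected (3 activities): [(1, 5), (7, 8), (8, 12)]


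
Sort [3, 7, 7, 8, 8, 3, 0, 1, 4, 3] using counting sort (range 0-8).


Count array: [1, 1, 0, 3, 1, 0, 0, 2, 2]
Reconstruct: [0, 1, 3, 3, 3, 4, 7, 7, 8, 8]


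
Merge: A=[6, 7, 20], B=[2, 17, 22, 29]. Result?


Compare heads, take smaller each step.
Merged: [2, 6, 7, 17, 20, 22, 29]


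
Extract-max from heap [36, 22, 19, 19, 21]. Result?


Max = 36
Replace root with last, heapify down
Resulting heap: [22, 21, 19, 19]


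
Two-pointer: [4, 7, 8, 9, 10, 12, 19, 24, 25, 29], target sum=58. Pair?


Two pointers: lo=0, hi=9
No pair sums to 58


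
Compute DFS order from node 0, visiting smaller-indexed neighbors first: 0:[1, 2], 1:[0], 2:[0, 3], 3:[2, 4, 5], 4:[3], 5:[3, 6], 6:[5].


DFS stack-based: start with [0]
Visit order: [0, 1, 2, 3, 4, 5, 6]


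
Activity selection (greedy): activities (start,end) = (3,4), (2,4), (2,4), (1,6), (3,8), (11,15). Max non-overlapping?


Greedy: pick earliest-ending, then skip overlaps.
Selected (2 activities): [(3, 4), (11, 15)]


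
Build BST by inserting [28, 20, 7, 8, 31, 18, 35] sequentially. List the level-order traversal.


Root = 28; build tree by BST insertion.
Level-Order traversal: [28, 20, 31, 7, 35, 8, 18]


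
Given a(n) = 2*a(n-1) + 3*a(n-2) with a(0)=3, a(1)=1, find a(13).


Build bottom-up:
...a(11)=177145, a(12)=531443, a(13)=2*531443+3*177145=1594321


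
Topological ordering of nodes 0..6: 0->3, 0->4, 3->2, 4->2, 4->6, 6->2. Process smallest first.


Kahn's algorithm, process smallest node first
Order: [0, 1, 3, 4, 5, 6, 2]


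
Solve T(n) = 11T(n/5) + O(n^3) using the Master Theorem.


a=11, b=5, c=3. log_5(11)=1.490 < c=3. Case 3: O(n^c) = O(n^3)
Complexity: O(n^3)


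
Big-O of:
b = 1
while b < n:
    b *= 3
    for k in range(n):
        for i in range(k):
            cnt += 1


Per nesting level: O(log n) * O(n) * O(n) [triangular over k] = O(n^2 log n)
Complexity: O(n^2 log n)


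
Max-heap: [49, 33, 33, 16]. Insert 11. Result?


Append 11: [49, 33, 33, 16, 11]
Bubble up: no swaps needed
Result: [49, 33, 33, 16, 11]


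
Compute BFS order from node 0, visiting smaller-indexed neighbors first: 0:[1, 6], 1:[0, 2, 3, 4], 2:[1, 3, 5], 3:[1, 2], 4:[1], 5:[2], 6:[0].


BFS queue: start with [0]
Visit order: [0, 1, 6, 2, 3, 4, 5]


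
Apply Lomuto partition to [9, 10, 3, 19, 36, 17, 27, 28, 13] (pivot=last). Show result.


Elements <= 13 go left of pivot.
Result: [9, 10, 3, 13, 36, 17, 27, 28, 19], pivot at index 3


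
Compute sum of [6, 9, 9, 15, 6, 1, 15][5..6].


Prefix sums: [0, 6, 15, 24, 39, 45, 46, 61]
Sum[5..6] = prefix[7] - prefix[5] = 61 - 45 = 16


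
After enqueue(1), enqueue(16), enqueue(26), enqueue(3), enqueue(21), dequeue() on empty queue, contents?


enqueue(1) -> [1]
enqueue(16) -> [1, 16]
enqueue(26) -> [1, 16, 26]
enqueue(3) -> [1, 16, 26, 3]
enqueue(21) -> [1, 16, 26, 3, 21]
dequeue() returns 1 -> [16, 26, 3, 21]
Final queue (front to back): [16, 26, 3, 21]


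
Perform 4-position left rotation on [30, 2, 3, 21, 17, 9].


Left rotate by 4: [17, 9, 30, 2, 3, 21]


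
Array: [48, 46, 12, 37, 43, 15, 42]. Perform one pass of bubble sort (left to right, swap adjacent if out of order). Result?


After one pass: [46, 12, 37, 43, 15, 42, 48]


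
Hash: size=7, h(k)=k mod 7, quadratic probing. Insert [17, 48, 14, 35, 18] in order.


Insertions: 17->slot 3; 48->slot 6; 14->slot 0; 35->slot 1; 18->slot 4
Table: [14, 35, None, 17, 18, None, 48]


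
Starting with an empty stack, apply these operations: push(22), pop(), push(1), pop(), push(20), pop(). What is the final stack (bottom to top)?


push(22) -> [22]
pop() returns 22 -> []
push(1) -> [1]
pop() returns 1 -> []
push(20) -> [20]
pop() returns 20 -> []
Final stack (bottom to top): []


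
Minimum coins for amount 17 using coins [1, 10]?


dp[0]=0; dp[i]=1+min(dp[i-c] for c in coins)
...dp[12]=3, dp[13]=4, dp[14]=5, dp[15]=6, dp[16]=7, dp[17]=8
Minimum coins for 17 = 8


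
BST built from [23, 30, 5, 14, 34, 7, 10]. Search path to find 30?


BST root = 23
Search for 30: compare at each node
Path: [23, 30]


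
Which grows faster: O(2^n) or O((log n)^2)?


polylogarithmic grows slower than exponential
O((log n)^2) is asymptotically smaller; O(2^n) grows faster


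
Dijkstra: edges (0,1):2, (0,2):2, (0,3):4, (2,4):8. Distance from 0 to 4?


Dijkstra from 0:
Distances: {0: 0, 1: 2, 2: 2, 3: 4, 4: 10}
Shortest distance to 4 = 10, path = [0, 2, 4]


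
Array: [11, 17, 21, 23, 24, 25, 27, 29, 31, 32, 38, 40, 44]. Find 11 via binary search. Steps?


Search for 11:
[0,12] mid=6 arr[6]=27
[0,5] mid=2 arr[2]=21
[0,1] mid=0 arr[0]=11
Total: 3 comparisons


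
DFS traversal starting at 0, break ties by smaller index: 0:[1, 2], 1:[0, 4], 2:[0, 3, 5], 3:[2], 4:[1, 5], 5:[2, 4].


DFS stack-based: start with [0]
Visit order: [0, 1, 4, 5, 2, 3]


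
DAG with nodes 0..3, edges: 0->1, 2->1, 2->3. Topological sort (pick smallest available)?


Kahn's algorithm, process smallest node first
Order: [0, 2, 1, 3]


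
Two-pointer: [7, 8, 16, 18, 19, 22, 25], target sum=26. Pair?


Two pointers: lo=0, hi=6
Found pair: (7, 19) summing to 26


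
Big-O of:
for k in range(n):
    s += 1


Per nesting level: O(n) = O(n)
Complexity: O(n)


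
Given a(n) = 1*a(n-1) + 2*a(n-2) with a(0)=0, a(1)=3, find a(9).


Build bottom-up:
...a(7)=129, a(8)=255, a(9)=1*255+2*129=513


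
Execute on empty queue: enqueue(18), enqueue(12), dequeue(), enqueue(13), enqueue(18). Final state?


enqueue(18) -> [18]
enqueue(12) -> [18, 12]
dequeue() returns 18 -> [12]
enqueue(13) -> [12, 13]
enqueue(18) -> [12, 13, 18]
Final queue (front to back): [12, 13, 18]


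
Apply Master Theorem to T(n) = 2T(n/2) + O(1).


a=2, b=2, c=0. log_2(2)=1 > c=0. Case 1: O(n^log_b(a)) = O(n)
Complexity: O(n)


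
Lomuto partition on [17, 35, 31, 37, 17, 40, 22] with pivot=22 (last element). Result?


Elements <= 22 go left of pivot.
Result: [17, 17, 22, 37, 35, 40, 31], pivot at index 2


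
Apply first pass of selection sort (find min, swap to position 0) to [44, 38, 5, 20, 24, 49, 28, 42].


After one pass: [5, 38, 44, 20, 24, 49, 28, 42]


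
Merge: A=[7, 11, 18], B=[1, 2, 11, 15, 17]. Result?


Compare heads, take smaller each step.
Merged: [1, 2, 7, 11, 11, 15, 17, 18]


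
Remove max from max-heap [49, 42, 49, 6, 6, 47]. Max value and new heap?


Max = 49
Replace root with last, heapify down
Resulting heap: [49, 42, 47, 6, 6]


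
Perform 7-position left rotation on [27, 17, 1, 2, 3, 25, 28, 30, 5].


Left rotate by 7: [30, 5, 27, 17, 1, 2, 3, 25, 28]


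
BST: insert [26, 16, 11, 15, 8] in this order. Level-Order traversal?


Root = 26; build tree by BST insertion.
Level-Order traversal: [26, 16, 11, 8, 15]


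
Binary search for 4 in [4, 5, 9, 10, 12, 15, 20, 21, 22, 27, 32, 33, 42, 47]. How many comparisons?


Search for 4:
[0,13] mid=6 arr[6]=20
[0,5] mid=2 arr[2]=9
[0,1] mid=0 arr[0]=4
Total: 3 comparisons


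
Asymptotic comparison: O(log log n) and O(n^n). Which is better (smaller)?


double-logarithmic grows slower than n^n
O(log log n) is asymptotically smaller; O(n^n) grows faster


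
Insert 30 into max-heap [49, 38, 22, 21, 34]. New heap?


Append 30: [49, 38, 22, 21, 34, 30]
Bubble up: swap idx 5(30) with idx 2(22)
Result: [49, 38, 30, 21, 34, 22]


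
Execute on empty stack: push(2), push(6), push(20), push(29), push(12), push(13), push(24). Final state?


push(2) -> [2]
push(6) -> [2, 6]
push(20) -> [2, 6, 20]
push(29) -> [2, 6, 20, 29]
push(12) -> [2, 6, 20, 29, 12]
push(13) -> [2, 6, 20, 29, 12, 13]
push(24) -> [2, 6, 20, 29, 12, 13, 24]
Final stack (bottom to top): [2, 6, 20, 29, 12, 13, 24]


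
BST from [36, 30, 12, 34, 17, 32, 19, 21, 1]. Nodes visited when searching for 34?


BST root = 36
Search for 34: compare at each node
Path: [36, 30, 34]


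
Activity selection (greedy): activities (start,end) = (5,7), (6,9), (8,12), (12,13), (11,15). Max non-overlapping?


Greedy: pick earliest-ending, then skip overlaps.
Selected (3 activities): [(5, 7), (8, 12), (12, 13)]


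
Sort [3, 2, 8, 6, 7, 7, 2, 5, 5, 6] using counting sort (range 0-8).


Count array: [0, 0, 2, 1, 0, 2, 2, 2, 1]
Reconstruct: [2, 2, 3, 5, 5, 6, 6, 7, 7, 8]


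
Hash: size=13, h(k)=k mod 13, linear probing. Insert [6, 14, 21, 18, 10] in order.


Insertions: 6->slot 6; 14->slot 1; 21->slot 8; 18->slot 5; 10->slot 10
Table: [None, 14, None, None, None, 18, 6, None, 21, None, 10, None, None]


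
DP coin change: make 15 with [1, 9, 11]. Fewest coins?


dp[0]=0; dp[i]=1+min(dp[i-c] for c in coins)
...dp[10]=2, dp[11]=1, dp[12]=2, dp[13]=3, dp[14]=4, dp[15]=5
Minimum coins for 15 = 5


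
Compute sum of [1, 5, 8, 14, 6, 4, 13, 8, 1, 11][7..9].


Prefix sums: [0, 1, 6, 14, 28, 34, 38, 51, 59, 60, 71]
Sum[7..9] = prefix[10] - prefix[7] = 71 - 51 = 20


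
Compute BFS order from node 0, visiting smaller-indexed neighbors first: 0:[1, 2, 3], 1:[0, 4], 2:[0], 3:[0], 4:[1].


BFS queue: start with [0]
Visit order: [0, 1, 2, 3, 4]


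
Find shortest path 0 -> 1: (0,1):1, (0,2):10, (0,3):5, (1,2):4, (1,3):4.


Dijkstra from 0:
Distances: {0: 0, 1: 1, 2: 5, 3: 5}
Shortest distance to 1 = 1, path = [0, 1]


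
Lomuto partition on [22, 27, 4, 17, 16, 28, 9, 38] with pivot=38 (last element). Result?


Elements <= 38 go left of pivot.
Result: [22, 27, 4, 17, 16, 28, 9, 38], pivot at index 7


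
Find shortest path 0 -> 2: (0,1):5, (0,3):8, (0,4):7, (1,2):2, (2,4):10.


Dijkstra from 0:
Distances: {0: 0, 1: 5, 2: 7, 3: 8, 4: 7}
Shortest distance to 2 = 7, path = [0, 1, 2]


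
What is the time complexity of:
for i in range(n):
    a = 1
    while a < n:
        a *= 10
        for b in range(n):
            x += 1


Per nesting level: O(n) * O(log n) * O(n) = O(n^2 log n)
Complexity: O(n^2 log n)


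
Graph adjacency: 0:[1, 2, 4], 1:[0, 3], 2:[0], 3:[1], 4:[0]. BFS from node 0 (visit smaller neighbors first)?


BFS queue: start with [0]
Visit order: [0, 1, 2, 4, 3]


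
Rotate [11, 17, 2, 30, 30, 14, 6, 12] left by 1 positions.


Left rotate by 1: [17, 2, 30, 30, 14, 6, 12, 11]


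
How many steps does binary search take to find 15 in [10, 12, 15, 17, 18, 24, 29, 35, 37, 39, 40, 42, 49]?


Search for 15:
[0,12] mid=6 arr[6]=29
[0,5] mid=2 arr[2]=15
Total: 2 comparisons


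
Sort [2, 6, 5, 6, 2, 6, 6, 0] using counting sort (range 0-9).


Count array: [1, 0, 2, 0, 0, 1, 4, 0, 0, 0]
Reconstruct: [0, 2, 2, 5, 6, 6, 6, 6]


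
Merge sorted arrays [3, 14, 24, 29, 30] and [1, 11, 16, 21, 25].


Compare heads, take smaller each step.
Merged: [1, 3, 11, 14, 16, 21, 24, 25, 29, 30]


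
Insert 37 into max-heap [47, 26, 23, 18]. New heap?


Append 37: [47, 26, 23, 18, 37]
Bubble up: swap idx 4(37) with idx 1(26)
Result: [47, 37, 23, 18, 26]


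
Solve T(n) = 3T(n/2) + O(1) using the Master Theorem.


a=3, b=2, c=0. log_2(3)=1.585 > c=0. Case 1: O(n^log_b(a)) = O(n^1.585)
Complexity: O(n^1.585)


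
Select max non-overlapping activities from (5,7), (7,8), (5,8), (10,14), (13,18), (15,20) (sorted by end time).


Greedy: pick earliest-ending, then skip overlaps.
Selected (4 activities): [(5, 7), (7, 8), (10, 14), (15, 20)]


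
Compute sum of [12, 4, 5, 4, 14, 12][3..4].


Prefix sums: [0, 12, 16, 21, 25, 39, 51]
Sum[3..4] = prefix[5] - prefix[3] = 39 - 21 = 18


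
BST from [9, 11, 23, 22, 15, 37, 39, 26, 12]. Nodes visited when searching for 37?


BST root = 9
Search for 37: compare at each node
Path: [9, 11, 23, 37]


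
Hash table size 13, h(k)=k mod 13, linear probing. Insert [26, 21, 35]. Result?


Insertions: 26->slot 0; 21->slot 8; 35->slot 9
Table: [26, None, None, None, None, None, None, None, 21, 35, None, None, None]


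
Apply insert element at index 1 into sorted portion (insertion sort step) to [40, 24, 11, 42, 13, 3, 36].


After one pass: [24, 40, 11, 42, 13, 3, 36]


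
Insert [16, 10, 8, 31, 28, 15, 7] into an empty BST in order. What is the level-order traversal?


Root = 16; build tree by BST insertion.
Level-Order traversal: [16, 10, 31, 8, 15, 28, 7]


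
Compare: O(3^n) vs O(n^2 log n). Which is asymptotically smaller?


n^2 log n grows slower than exponential (base 3)
O(n^2 log n) is asymptotically smaller; O(3^n) grows faster


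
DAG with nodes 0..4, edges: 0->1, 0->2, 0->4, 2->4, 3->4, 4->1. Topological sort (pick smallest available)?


Kahn's algorithm, process smallest node first
Order: [0, 2, 3, 4, 1]
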